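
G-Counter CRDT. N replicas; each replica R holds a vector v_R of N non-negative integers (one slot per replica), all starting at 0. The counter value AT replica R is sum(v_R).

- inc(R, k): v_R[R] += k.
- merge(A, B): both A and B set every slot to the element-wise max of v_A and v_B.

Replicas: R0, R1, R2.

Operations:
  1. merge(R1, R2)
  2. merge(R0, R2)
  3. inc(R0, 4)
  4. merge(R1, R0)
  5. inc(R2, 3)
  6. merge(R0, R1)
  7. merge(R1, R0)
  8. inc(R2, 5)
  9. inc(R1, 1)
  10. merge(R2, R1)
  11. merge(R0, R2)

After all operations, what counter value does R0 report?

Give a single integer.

Answer: 13

Derivation:
Op 1: merge R1<->R2 -> R1=(0,0,0) R2=(0,0,0)
Op 2: merge R0<->R2 -> R0=(0,0,0) R2=(0,0,0)
Op 3: inc R0 by 4 -> R0=(4,0,0) value=4
Op 4: merge R1<->R0 -> R1=(4,0,0) R0=(4,0,0)
Op 5: inc R2 by 3 -> R2=(0,0,3) value=3
Op 6: merge R0<->R1 -> R0=(4,0,0) R1=(4,0,0)
Op 7: merge R1<->R0 -> R1=(4,0,0) R0=(4,0,0)
Op 8: inc R2 by 5 -> R2=(0,0,8) value=8
Op 9: inc R1 by 1 -> R1=(4,1,0) value=5
Op 10: merge R2<->R1 -> R2=(4,1,8) R1=(4,1,8)
Op 11: merge R0<->R2 -> R0=(4,1,8) R2=(4,1,8)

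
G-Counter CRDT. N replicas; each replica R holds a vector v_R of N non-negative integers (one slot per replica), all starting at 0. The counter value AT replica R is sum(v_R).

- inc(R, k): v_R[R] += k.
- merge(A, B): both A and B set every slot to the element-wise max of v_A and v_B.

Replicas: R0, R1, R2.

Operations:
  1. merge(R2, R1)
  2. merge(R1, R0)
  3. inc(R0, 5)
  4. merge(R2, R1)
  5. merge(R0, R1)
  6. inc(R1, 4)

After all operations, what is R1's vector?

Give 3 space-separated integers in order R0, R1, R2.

Answer: 5 4 0

Derivation:
Op 1: merge R2<->R1 -> R2=(0,0,0) R1=(0,0,0)
Op 2: merge R1<->R0 -> R1=(0,0,0) R0=(0,0,0)
Op 3: inc R0 by 5 -> R0=(5,0,0) value=5
Op 4: merge R2<->R1 -> R2=(0,0,0) R1=(0,0,0)
Op 5: merge R0<->R1 -> R0=(5,0,0) R1=(5,0,0)
Op 6: inc R1 by 4 -> R1=(5,4,0) value=9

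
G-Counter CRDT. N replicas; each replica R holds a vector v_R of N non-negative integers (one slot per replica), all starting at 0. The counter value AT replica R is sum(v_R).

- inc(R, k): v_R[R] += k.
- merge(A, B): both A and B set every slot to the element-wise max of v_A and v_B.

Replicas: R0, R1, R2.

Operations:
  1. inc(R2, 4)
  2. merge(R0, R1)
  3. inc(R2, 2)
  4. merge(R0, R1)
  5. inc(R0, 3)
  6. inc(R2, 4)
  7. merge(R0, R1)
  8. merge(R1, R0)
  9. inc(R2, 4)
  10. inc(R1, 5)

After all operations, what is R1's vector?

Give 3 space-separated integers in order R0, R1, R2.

Op 1: inc R2 by 4 -> R2=(0,0,4) value=4
Op 2: merge R0<->R1 -> R0=(0,0,0) R1=(0,0,0)
Op 3: inc R2 by 2 -> R2=(0,0,6) value=6
Op 4: merge R0<->R1 -> R0=(0,0,0) R1=(0,0,0)
Op 5: inc R0 by 3 -> R0=(3,0,0) value=3
Op 6: inc R2 by 4 -> R2=(0,0,10) value=10
Op 7: merge R0<->R1 -> R0=(3,0,0) R1=(3,0,0)
Op 8: merge R1<->R0 -> R1=(3,0,0) R0=(3,0,0)
Op 9: inc R2 by 4 -> R2=(0,0,14) value=14
Op 10: inc R1 by 5 -> R1=(3,5,0) value=8

Answer: 3 5 0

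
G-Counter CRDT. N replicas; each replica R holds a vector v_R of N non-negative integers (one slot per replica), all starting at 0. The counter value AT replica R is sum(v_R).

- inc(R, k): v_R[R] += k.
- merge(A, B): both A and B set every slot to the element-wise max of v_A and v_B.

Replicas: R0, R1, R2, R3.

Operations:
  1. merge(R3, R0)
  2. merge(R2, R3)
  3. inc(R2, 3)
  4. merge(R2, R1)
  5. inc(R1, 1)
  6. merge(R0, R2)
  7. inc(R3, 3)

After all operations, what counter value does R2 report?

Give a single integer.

Answer: 3

Derivation:
Op 1: merge R3<->R0 -> R3=(0,0,0,0) R0=(0,0,0,0)
Op 2: merge R2<->R3 -> R2=(0,0,0,0) R3=(0,0,0,0)
Op 3: inc R2 by 3 -> R2=(0,0,3,0) value=3
Op 4: merge R2<->R1 -> R2=(0,0,3,0) R1=(0,0,3,0)
Op 5: inc R1 by 1 -> R1=(0,1,3,0) value=4
Op 6: merge R0<->R2 -> R0=(0,0,3,0) R2=(0,0,3,0)
Op 7: inc R3 by 3 -> R3=(0,0,0,3) value=3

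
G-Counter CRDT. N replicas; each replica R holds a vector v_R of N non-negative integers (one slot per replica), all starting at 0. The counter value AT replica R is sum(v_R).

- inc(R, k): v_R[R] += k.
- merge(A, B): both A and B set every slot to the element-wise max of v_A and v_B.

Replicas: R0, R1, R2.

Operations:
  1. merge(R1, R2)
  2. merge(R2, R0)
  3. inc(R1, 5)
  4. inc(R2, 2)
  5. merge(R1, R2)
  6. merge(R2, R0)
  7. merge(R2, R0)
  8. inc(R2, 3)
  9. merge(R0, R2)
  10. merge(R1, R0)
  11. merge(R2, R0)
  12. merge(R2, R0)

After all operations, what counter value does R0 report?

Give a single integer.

Op 1: merge R1<->R2 -> R1=(0,0,0) R2=(0,0,0)
Op 2: merge R2<->R0 -> R2=(0,0,0) R0=(0,0,0)
Op 3: inc R1 by 5 -> R1=(0,5,0) value=5
Op 4: inc R2 by 2 -> R2=(0,0,2) value=2
Op 5: merge R1<->R2 -> R1=(0,5,2) R2=(0,5,2)
Op 6: merge R2<->R0 -> R2=(0,5,2) R0=(0,5,2)
Op 7: merge R2<->R0 -> R2=(0,5,2) R0=(0,5,2)
Op 8: inc R2 by 3 -> R2=(0,5,5) value=10
Op 9: merge R0<->R2 -> R0=(0,5,5) R2=(0,5,5)
Op 10: merge R1<->R0 -> R1=(0,5,5) R0=(0,5,5)
Op 11: merge R2<->R0 -> R2=(0,5,5) R0=(0,5,5)
Op 12: merge R2<->R0 -> R2=(0,5,5) R0=(0,5,5)

Answer: 10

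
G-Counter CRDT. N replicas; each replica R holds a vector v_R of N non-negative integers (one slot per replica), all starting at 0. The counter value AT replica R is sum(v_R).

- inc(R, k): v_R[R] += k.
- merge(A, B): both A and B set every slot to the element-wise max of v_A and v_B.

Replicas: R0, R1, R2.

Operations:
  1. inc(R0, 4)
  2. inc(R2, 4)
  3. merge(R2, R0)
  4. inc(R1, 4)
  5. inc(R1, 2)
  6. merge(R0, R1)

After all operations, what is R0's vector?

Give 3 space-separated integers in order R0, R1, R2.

Answer: 4 6 4

Derivation:
Op 1: inc R0 by 4 -> R0=(4,0,0) value=4
Op 2: inc R2 by 4 -> R2=(0,0,4) value=4
Op 3: merge R2<->R0 -> R2=(4,0,4) R0=(4,0,4)
Op 4: inc R1 by 4 -> R1=(0,4,0) value=4
Op 5: inc R1 by 2 -> R1=(0,6,0) value=6
Op 6: merge R0<->R1 -> R0=(4,6,4) R1=(4,6,4)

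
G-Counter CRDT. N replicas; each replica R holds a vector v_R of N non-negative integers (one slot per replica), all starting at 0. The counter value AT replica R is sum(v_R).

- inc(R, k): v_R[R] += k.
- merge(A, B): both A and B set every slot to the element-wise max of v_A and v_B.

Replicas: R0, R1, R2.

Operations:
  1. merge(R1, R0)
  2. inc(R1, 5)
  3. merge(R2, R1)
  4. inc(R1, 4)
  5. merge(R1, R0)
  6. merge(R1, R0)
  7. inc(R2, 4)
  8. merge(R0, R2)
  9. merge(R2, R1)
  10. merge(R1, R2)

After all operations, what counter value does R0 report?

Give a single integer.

Op 1: merge R1<->R0 -> R1=(0,0,0) R0=(0,0,0)
Op 2: inc R1 by 5 -> R1=(0,5,0) value=5
Op 3: merge R2<->R1 -> R2=(0,5,0) R1=(0,5,0)
Op 4: inc R1 by 4 -> R1=(0,9,0) value=9
Op 5: merge R1<->R0 -> R1=(0,9,0) R0=(0,9,0)
Op 6: merge R1<->R0 -> R1=(0,9,0) R0=(0,9,0)
Op 7: inc R2 by 4 -> R2=(0,5,4) value=9
Op 8: merge R0<->R2 -> R0=(0,9,4) R2=(0,9,4)
Op 9: merge R2<->R1 -> R2=(0,9,4) R1=(0,9,4)
Op 10: merge R1<->R2 -> R1=(0,9,4) R2=(0,9,4)

Answer: 13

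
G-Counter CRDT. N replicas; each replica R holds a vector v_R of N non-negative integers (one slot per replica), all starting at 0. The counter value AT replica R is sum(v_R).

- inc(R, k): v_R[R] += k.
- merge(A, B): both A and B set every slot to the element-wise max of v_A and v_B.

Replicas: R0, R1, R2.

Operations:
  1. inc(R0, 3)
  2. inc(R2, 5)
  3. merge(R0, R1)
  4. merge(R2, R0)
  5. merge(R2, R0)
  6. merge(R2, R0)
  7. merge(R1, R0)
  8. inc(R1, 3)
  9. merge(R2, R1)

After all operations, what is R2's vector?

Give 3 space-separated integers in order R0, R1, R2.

Op 1: inc R0 by 3 -> R0=(3,0,0) value=3
Op 2: inc R2 by 5 -> R2=(0,0,5) value=5
Op 3: merge R0<->R1 -> R0=(3,0,0) R1=(3,0,0)
Op 4: merge R2<->R0 -> R2=(3,0,5) R0=(3,0,5)
Op 5: merge R2<->R0 -> R2=(3,0,5) R0=(3,0,5)
Op 6: merge R2<->R0 -> R2=(3,0,5) R0=(3,0,5)
Op 7: merge R1<->R0 -> R1=(3,0,5) R0=(3,0,5)
Op 8: inc R1 by 3 -> R1=(3,3,5) value=11
Op 9: merge R2<->R1 -> R2=(3,3,5) R1=(3,3,5)

Answer: 3 3 5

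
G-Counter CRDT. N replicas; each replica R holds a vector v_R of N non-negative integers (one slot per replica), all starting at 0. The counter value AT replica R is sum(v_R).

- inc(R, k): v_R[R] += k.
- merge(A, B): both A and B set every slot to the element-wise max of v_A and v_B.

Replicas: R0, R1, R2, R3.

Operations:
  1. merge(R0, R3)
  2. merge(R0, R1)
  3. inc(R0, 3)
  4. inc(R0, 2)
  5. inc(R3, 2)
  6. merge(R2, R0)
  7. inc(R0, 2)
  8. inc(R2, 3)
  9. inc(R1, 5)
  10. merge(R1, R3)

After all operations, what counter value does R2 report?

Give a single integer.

Answer: 8

Derivation:
Op 1: merge R0<->R3 -> R0=(0,0,0,0) R3=(0,0,0,0)
Op 2: merge R0<->R1 -> R0=(0,0,0,0) R1=(0,0,0,0)
Op 3: inc R0 by 3 -> R0=(3,0,0,0) value=3
Op 4: inc R0 by 2 -> R0=(5,0,0,0) value=5
Op 5: inc R3 by 2 -> R3=(0,0,0,2) value=2
Op 6: merge R2<->R0 -> R2=(5,0,0,0) R0=(5,0,0,0)
Op 7: inc R0 by 2 -> R0=(7,0,0,0) value=7
Op 8: inc R2 by 3 -> R2=(5,0,3,0) value=8
Op 9: inc R1 by 5 -> R1=(0,5,0,0) value=5
Op 10: merge R1<->R3 -> R1=(0,5,0,2) R3=(0,5,0,2)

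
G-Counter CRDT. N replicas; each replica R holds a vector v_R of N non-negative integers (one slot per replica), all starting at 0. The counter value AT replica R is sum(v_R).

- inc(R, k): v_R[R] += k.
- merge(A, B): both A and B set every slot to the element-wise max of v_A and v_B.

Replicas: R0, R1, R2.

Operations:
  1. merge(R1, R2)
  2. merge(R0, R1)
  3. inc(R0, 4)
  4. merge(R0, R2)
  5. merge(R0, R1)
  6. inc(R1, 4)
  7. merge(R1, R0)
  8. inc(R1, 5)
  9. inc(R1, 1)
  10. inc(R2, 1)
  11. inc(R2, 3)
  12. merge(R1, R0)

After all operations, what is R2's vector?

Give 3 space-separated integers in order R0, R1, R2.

Answer: 4 0 4

Derivation:
Op 1: merge R1<->R2 -> R1=(0,0,0) R2=(0,0,0)
Op 2: merge R0<->R1 -> R0=(0,0,0) R1=(0,0,0)
Op 3: inc R0 by 4 -> R0=(4,0,0) value=4
Op 4: merge R0<->R2 -> R0=(4,0,0) R2=(4,0,0)
Op 5: merge R0<->R1 -> R0=(4,0,0) R1=(4,0,0)
Op 6: inc R1 by 4 -> R1=(4,4,0) value=8
Op 7: merge R1<->R0 -> R1=(4,4,0) R0=(4,4,0)
Op 8: inc R1 by 5 -> R1=(4,9,0) value=13
Op 9: inc R1 by 1 -> R1=(4,10,0) value=14
Op 10: inc R2 by 1 -> R2=(4,0,1) value=5
Op 11: inc R2 by 3 -> R2=(4,0,4) value=8
Op 12: merge R1<->R0 -> R1=(4,10,0) R0=(4,10,0)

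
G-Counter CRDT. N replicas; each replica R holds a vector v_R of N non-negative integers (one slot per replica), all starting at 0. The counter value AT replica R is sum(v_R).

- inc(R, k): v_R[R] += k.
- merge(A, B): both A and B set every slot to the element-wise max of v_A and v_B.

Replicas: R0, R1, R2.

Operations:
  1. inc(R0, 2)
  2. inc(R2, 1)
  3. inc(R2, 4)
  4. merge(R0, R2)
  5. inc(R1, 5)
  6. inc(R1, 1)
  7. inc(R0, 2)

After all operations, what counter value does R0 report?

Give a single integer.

Answer: 9

Derivation:
Op 1: inc R0 by 2 -> R0=(2,0,0) value=2
Op 2: inc R2 by 1 -> R2=(0,0,1) value=1
Op 3: inc R2 by 4 -> R2=(0,0,5) value=5
Op 4: merge R0<->R2 -> R0=(2,0,5) R2=(2,0,5)
Op 5: inc R1 by 5 -> R1=(0,5,0) value=5
Op 6: inc R1 by 1 -> R1=(0,6,0) value=6
Op 7: inc R0 by 2 -> R0=(4,0,5) value=9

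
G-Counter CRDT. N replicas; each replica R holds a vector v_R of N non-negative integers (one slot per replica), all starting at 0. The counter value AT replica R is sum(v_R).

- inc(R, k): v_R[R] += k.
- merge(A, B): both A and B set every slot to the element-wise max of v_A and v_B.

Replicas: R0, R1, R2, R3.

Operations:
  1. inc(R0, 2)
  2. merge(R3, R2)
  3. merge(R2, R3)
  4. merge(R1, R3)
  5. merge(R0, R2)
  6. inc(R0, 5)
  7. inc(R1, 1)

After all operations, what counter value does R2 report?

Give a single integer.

Answer: 2

Derivation:
Op 1: inc R0 by 2 -> R0=(2,0,0,0) value=2
Op 2: merge R3<->R2 -> R3=(0,0,0,0) R2=(0,0,0,0)
Op 3: merge R2<->R3 -> R2=(0,0,0,0) R3=(0,0,0,0)
Op 4: merge R1<->R3 -> R1=(0,0,0,0) R3=(0,0,0,0)
Op 5: merge R0<->R2 -> R0=(2,0,0,0) R2=(2,0,0,0)
Op 6: inc R0 by 5 -> R0=(7,0,0,0) value=7
Op 7: inc R1 by 1 -> R1=(0,1,0,0) value=1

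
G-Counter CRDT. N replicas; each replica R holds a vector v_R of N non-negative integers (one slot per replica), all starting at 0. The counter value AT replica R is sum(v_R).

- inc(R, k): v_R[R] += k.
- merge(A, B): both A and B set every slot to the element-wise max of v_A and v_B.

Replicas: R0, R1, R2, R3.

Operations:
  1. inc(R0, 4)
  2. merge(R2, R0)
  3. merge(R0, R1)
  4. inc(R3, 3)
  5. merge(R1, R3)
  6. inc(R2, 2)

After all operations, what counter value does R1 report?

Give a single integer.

Op 1: inc R0 by 4 -> R0=(4,0,0,0) value=4
Op 2: merge R2<->R0 -> R2=(4,0,0,0) R0=(4,0,0,0)
Op 3: merge R0<->R1 -> R0=(4,0,0,0) R1=(4,0,0,0)
Op 4: inc R3 by 3 -> R3=(0,0,0,3) value=3
Op 5: merge R1<->R3 -> R1=(4,0,0,3) R3=(4,0,0,3)
Op 6: inc R2 by 2 -> R2=(4,0,2,0) value=6

Answer: 7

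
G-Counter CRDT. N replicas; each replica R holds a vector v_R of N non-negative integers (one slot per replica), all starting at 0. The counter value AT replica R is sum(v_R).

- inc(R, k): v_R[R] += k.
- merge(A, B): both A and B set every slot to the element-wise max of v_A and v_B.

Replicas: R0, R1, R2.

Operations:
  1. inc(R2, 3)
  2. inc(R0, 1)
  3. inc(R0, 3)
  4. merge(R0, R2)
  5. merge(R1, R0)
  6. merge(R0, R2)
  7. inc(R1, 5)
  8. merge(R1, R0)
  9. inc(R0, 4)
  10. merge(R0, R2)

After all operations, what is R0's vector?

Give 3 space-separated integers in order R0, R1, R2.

Op 1: inc R2 by 3 -> R2=(0,0,3) value=3
Op 2: inc R0 by 1 -> R0=(1,0,0) value=1
Op 3: inc R0 by 3 -> R0=(4,0,0) value=4
Op 4: merge R0<->R2 -> R0=(4,0,3) R2=(4,0,3)
Op 5: merge R1<->R0 -> R1=(4,0,3) R0=(4,0,3)
Op 6: merge R0<->R2 -> R0=(4,0,3) R2=(4,0,3)
Op 7: inc R1 by 5 -> R1=(4,5,3) value=12
Op 8: merge R1<->R0 -> R1=(4,5,3) R0=(4,5,3)
Op 9: inc R0 by 4 -> R0=(8,5,3) value=16
Op 10: merge R0<->R2 -> R0=(8,5,3) R2=(8,5,3)

Answer: 8 5 3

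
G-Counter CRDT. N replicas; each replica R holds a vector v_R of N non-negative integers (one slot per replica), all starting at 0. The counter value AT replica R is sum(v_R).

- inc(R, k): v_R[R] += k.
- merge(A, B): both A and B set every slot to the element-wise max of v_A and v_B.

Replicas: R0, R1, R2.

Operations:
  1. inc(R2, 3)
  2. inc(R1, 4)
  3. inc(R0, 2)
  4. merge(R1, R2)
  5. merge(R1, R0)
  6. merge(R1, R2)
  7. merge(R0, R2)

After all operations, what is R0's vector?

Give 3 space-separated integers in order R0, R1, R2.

Op 1: inc R2 by 3 -> R2=(0,0,3) value=3
Op 2: inc R1 by 4 -> R1=(0,4,0) value=4
Op 3: inc R0 by 2 -> R0=(2,0,0) value=2
Op 4: merge R1<->R2 -> R1=(0,4,3) R2=(0,4,3)
Op 5: merge R1<->R0 -> R1=(2,4,3) R0=(2,4,3)
Op 6: merge R1<->R2 -> R1=(2,4,3) R2=(2,4,3)
Op 7: merge R0<->R2 -> R0=(2,4,3) R2=(2,4,3)

Answer: 2 4 3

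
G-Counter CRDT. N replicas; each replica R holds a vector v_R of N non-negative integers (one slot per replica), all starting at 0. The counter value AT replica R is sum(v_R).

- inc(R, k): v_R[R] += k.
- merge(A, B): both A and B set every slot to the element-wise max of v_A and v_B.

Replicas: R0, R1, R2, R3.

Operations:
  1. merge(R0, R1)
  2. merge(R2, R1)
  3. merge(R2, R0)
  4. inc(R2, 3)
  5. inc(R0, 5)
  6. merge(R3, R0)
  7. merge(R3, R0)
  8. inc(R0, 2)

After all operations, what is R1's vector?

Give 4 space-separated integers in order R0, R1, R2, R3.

Op 1: merge R0<->R1 -> R0=(0,0,0,0) R1=(0,0,0,0)
Op 2: merge R2<->R1 -> R2=(0,0,0,0) R1=(0,0,0,0)
Op 3: merge R2<->R0 -> R2=(0,0,0,0) R0=(0,0,0,0)
Op 4: inc R2 by 3 -> R2=(0,0,3,0) value=3
Op 5: inc R0 by 5 -> R0=(5,0,0,0) value=5
Op 6: merge R3<->R0 -> R3=(5,0,0,0) R0=(5,0,0,0)
Op 7: merge R3<->R0 -> R3=(5,0,0,0) R0=(5,0,0,0)
Op 8: inc R0 by 2 -> R0=(7,0,0,0) value=7

Answer: 0 0 0 0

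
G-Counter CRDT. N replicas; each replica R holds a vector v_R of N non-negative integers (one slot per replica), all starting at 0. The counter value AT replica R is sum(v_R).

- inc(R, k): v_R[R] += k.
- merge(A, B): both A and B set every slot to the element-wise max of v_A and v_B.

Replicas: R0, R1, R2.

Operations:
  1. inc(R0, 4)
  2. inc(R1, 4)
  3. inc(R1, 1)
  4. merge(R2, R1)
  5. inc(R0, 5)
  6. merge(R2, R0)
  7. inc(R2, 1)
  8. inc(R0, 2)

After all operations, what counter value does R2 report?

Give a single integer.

Answer: 15

Derivation:
Op 1: inc R0 by 4 -> R0=(4,0,0) value=4
Op 2: inc R1 by 4 -> R1=(0,4,0) value=4
Op 3: inc R1 by 1 -> R1=(0,5,0) value=5
Op 4: merge R2<->R1 -> R2=(0,5,0) R1=(0,5,0)
Op 5: inc R0 by 5 -> R0=(9,0,0) value=9
Op 6: merge R2<->R0 -> R2=(9,5,0) R0=(9,5,0)
Op 7: inc R2 by 1 -> R2=(9,5,1) value=15
Op 8: inc R0 by 2 -> R0=(11,5,0) value=16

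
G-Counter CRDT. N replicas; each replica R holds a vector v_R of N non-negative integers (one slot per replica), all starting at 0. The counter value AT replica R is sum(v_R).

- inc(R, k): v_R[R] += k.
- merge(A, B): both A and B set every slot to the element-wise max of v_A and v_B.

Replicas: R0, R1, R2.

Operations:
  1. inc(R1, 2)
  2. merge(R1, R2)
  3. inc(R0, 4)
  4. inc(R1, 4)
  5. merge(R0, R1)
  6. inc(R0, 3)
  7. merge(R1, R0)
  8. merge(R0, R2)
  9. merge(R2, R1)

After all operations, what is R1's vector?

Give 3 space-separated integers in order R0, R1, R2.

Op 1: inc R1 by 2 -> R1=(0,2,0) value=2
Op 2: merge R1<->R2 -> R1=(0,2,0) R2=(0,2,0)
Op 3: inc R0 by 4 -> R0=(4,0,0) value=4
Op 4: inc R1 by 4 -> R1=(0,6,0) value=6
Op 5: merge R0<->R1 -> R0=(4,6,0) R1=(4,6,0)
Op 6: inc R0 by 3 -> R0=(7,6,0) value=13
Op 7: merge R1<->R0 -> R1=(7,6,0) R0=(7,6,0)
Op 8: merge R0<->R2 -> R0=(7,6,0) R2=(7,6,0)
Op 9: merge R2<->R1 -> R2=(7,6,0) R1=(7,6,0)

Answer: 7 6 0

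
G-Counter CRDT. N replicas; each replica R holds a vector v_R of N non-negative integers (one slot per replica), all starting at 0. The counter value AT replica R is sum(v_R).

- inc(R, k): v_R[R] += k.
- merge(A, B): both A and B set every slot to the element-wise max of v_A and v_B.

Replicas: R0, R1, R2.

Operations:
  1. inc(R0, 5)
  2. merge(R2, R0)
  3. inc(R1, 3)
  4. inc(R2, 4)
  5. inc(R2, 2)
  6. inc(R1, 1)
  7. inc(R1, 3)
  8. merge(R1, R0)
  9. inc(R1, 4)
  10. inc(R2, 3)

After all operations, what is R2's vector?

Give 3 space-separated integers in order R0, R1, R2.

Op 1: inc R0 by 5 -> R0=(5,0,0) value=5
Op 2: merge R2<->R0 -> R2=(5,0,0) R0=(5,0,0)
Op 3: inc R1 by 3 -> R1=(0,3,0) value=3
Op 4: inc R2 by 4 -> R2=(5,0,4) value=9
Op 5: inc R2 by 2 -> R2=(5,0,6) value=11
Op 6: inc R1 by 1 -> R1=(0,4,0) value=4
Op 7: inc R1 by 3 -> R1=(0,7,0) value=7
Op 8: merge R1<->R0 -> R1=(5,7,0) R0=(5,7,0)
Op 9: inc R1 by 4 -> R1=(5,11,0) value=16
Op 10: inc R2 by 3 -> R2=(5,0,9) value=14

Answer: 5 0 9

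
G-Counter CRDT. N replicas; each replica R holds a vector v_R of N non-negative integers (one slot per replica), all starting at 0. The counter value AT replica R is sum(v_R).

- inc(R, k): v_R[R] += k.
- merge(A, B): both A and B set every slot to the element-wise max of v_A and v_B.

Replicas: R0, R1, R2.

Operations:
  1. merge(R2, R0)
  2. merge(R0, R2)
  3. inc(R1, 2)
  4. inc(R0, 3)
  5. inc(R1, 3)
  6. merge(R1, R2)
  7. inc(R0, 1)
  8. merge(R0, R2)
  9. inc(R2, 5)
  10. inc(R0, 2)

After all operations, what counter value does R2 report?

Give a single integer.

Answer: 14

Derivation:
Op 1: merge R2<->R0 -> R2=(0,0,0) R0=(0,0,0)
Op 2: merge R0<->R2 -> R0=(0,0,0) R2=(0,0,0)
Op 3: inc R1 by 2 -> R1=(0,2,0) value=2
Op 4: inc R0 by 3 -> R0=(3,0,0) value=3
Op 5: inc R1 by 3 -> R1=(0,5,0) value=5
Op 6: merge R1<->R2 -> R1=(0,5,0) R2=(0,5,0)
Op 7: inc R0 by 1 -> R0=(4,0,0) value=4
Op 8: merge R0<->R2 -> R0=(4,5,0) R2=(4,5,0)
Op 9: inc R2 by 5 -> R2=(4,5,5) value=14
Op 10: inc R0 by 2 -> R0=(6,5,0) value=11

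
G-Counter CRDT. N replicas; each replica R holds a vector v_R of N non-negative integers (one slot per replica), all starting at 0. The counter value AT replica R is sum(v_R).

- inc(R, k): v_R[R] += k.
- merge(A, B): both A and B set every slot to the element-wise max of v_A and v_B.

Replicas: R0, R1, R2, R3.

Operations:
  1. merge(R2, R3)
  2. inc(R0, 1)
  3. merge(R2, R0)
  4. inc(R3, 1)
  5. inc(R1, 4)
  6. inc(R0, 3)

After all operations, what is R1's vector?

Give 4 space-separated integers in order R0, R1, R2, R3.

Op 1: merge R2<->R3 -> R2=(0,0,0,0) R3=(0,0,0,0)
Op 2: inc R0 by 1 -> R0=(1,0,0,0) value=1
Op 3: merge R2<->R0 -> R2=(1,0,0,0) R0=(1,0,0,0)
Op 4: inc R3 by 1 -> R3=(0,0,0,1) value=1
Op 5: inc R1 by 4 -> R1=(0,4,0,0) value=4
Op 6: inc R0 by 3 -> R0=(4,0,0,0) value=4

Answer: 0 4 0 0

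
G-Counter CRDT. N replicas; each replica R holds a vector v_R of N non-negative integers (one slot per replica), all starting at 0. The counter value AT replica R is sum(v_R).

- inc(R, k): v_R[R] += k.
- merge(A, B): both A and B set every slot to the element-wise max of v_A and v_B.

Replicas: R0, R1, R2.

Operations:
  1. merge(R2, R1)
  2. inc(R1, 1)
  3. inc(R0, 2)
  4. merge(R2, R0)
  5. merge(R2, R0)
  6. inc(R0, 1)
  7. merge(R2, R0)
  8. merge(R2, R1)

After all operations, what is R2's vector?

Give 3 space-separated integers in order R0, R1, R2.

Op 1: merge R2<->R1 -> R2=(0,0,0) R1=(0,0,0)
Op 2: inc R1 by 1 -> R1=(0,1,0) value=1
Op 3: inc R0 by 2 -> R0=(2,0,0) value=2
Op 4: merge R2<->R0 -> R2=(2,0,0) R0=(2,0,0)
Op 5: merge R2<->R0 -> R2=(2,0,0) R0=(2,0,0)
Op 6: inc R0 by 1 -> R0=(3,0,0) value=3
Op 7: merge R2<->R0 -> R2=(3,0,0) R0=(3,0,0)
Op 8: merge R2<->R1 -> R2=(3,1,0) R1=(3,1,0)

Answer: 3 1 0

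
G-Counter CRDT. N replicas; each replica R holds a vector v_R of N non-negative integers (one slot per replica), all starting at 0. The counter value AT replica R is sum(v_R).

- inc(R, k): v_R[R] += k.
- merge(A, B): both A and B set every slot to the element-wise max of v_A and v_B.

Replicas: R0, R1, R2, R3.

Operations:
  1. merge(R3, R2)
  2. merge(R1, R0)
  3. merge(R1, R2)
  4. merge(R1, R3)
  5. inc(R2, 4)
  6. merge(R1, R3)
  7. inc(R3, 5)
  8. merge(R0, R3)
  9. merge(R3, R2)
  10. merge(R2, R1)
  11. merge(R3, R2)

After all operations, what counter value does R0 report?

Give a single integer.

Op 1: merge R3<->R2 -> R3=(0,0,0,0) R2=(0,0,0,0)
Op 2: merge R1<->R0 -> R1=(0,0,0,0) R0=(0,0,0,0)
Op 3: merge R1<->R2 -> R1=(0,0,0,0) R2=(0,0,0,0)
Op 4: merge R1<->R3 -> R1=(0,0,0,0) R3=(0,0,0,0)
Op 5: inc R2 by 4 -> R2=(0,0,4,0) value=4
Op 6: merge R1<->R3 -> R1=(0,0,0,0) R3=(0,0,0,0)
Op 7: inc R3 by 5 -> R3=(0,0,0,5) value=5
Op 8: merge R0<->R3 -> R0=(0,0,0,5) R3=(0,0,0,5)
Op 9: merge R3<->R2 -> R3=(0,0,4,5) R2=(0,0,4,5)
Op 10: merge R2<->R1 -> R2=(0,0,4,5) R1=(0,0,4,5)
Op 11: merge R3<->R2 -> R3=(0,0,4,5) R2=(0,0,4,5)

Answer: 5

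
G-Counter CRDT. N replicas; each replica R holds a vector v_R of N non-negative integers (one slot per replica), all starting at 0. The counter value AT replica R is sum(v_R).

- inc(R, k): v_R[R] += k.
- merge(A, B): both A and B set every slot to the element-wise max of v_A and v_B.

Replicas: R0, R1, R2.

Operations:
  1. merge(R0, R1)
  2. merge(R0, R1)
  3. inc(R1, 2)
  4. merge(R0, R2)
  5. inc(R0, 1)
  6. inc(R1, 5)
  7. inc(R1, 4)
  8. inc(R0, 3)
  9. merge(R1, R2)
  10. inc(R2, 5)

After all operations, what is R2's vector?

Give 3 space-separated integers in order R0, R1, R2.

Op 1: merge R0<->R1 -> R0=(0,0,0) R1=(0,0,0)
Op 2: merge R0<->R1 -> R0=(0,0,0) R1=(0,0,0)
Op 3: inc R1 by 2 -> R1=(0,2,0) value=2
Op 4: merge R0<->R2 -> R0=(0,0,0) R2=(0,0,0)
Op 5: inc R0 by 1 -> R0=(1,0,0) value=1
Op 6: inc R1 by 5 -> R1=(0,7,0) value=7
Op 7: inc R1 by 4 -> R1=(0,11,0) value=11
Op 8: inc R0 by 3 -> R0=(4,0,0) value=4
Op 9: merge R1<->R2 -> R1=(0,11,0) R2=(0,11,0)
Op 10: inc R2 by 5 -> R2=(0,11,5) value=16

Answer: 0 11 5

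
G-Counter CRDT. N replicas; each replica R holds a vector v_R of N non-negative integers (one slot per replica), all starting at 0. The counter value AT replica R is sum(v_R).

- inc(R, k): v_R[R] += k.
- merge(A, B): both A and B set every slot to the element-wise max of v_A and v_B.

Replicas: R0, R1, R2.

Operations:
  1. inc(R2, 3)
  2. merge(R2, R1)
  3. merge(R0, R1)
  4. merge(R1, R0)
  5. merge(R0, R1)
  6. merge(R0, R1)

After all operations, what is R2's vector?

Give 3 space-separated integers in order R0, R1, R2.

Op 1: inc R2 by 3 -> R2=(0,0,3) value=3
Op 2: merge R2<->R1 -> R2=(0,0,3) R1=(0,0,3)
Op 3: merge R0<->R1 -> R0=(0,0,3) R1=(0,0,3)
Op 4: merge R1<->R0 -> R1=(0,0,3) R0=(0,0,3)
Op 5: merge R0<->R1 -> R0=(0,0,3) R1=(0,0,3)
Op 6: merge R0<->R1 -> R0=(0,0,3) R1=(0,0,3)

Answer: 0 0 3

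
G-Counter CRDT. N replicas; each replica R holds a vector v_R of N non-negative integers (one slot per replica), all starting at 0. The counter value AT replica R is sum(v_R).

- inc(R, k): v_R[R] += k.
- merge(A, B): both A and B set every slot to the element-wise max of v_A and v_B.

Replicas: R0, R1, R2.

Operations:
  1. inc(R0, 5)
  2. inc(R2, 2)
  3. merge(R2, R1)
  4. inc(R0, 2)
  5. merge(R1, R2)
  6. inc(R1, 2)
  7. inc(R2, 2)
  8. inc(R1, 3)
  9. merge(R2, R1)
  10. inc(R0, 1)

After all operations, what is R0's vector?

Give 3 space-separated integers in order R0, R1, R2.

Answer: 8 0 0

Derivation:
Op 1: inc R0 by 5 -> R0=(5,0,0) value=5
Op 2: inc R2 by 2 -> R2=(0,0,2) value=2
Op 3: merge R2<->R1 -> R2=(0,0,2) R1=(0,0,2)
Op 4: inc R0 by 2 -> R0=(7,0,0) value=7
Op 5: merge R1<->R2 -> R1=(0,0,2) R2=(0,0,2)
Op 6: inc R1 by 2 -> R1=(0,2,2) value=4
Op 7: inc R2 by 2 -> R2=(0,0,4) value=4
Op 8: inc R1 by 3 -> R1=(0,5,2) value=7
Op 9: merge R2<->R1 -> R2=(0,5,4) R1=(0,5,4)
Op 10: inc R0 by 1 -> R0=(8,0,0) value=8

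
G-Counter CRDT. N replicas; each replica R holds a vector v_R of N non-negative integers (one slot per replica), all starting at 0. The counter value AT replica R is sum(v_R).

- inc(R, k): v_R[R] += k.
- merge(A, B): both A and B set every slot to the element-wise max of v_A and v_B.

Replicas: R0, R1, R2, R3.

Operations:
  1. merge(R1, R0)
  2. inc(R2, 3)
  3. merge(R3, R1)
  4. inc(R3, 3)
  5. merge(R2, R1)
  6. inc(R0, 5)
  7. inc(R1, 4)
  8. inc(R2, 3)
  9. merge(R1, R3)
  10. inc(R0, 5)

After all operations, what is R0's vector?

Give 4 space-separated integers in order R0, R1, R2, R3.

Answer: 10 0 0 0

Derivation:
Op 1: merge R1<->R0 -> R1=(0,0,0,0) R0=(0,0,0,0)
Op 2: inc R2 by 3 -> R2=(0,0,3,0) value=3
Op 3: merge R3<->R1 -> R3=(0,0,0,0) R1=(0,0,0,0)
Op 4: inc R3 by 3 -> R3=(0,0,0,3) value=3
Op 5: merge R2<->R1 -> R2=(0,0,3,0) R1=(0,0,3,0)
Op 6: inc R0 by 5 -> R0=(5,0,0,0) value=5
Op 7: inc R1 by 4 -> R1=(0,4,3,0) value=7
Op 8: inc R2 by 3 -> R2=(0,0,6,0) value=6
Op 9: merge R1<->R3 -> R1=(0,4,3,3) R3=(0,4,3,3)
Op 10: inc R0 by 5 -> R0=(10,0,0,0) value=10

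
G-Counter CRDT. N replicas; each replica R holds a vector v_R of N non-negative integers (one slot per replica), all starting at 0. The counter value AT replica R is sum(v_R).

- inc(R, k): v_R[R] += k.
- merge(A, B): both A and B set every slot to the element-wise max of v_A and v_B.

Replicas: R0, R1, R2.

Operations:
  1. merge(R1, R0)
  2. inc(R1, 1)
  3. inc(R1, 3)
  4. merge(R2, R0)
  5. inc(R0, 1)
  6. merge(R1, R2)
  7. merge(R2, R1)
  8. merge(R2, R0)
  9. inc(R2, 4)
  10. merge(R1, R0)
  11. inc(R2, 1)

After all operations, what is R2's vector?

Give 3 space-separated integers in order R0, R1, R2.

Op 1: merge R1<->R0 -> R1=(0,0,0) R0=(0,0,0)
Op 2: inc R1 by 1 -> R1=(0,1,0) value=1
Op 3: inc R1 by 3 -> R1=(0,4,0) value=4
Op 4: merge R2<->R0 -> R2=(0,0,0) R0=(0,0,0)
Op 5: inc R0 by 1 -> R0=(1,0,0) value=1
Op 6: merge R1<->R2 -> R1=(0,4,0) R2=(0,4,0)
Op 7: merge R2<->R1 -> R2=(0,4,0) R1=(0,4,0)
Op 8: merge R2<->R0 -> R2=(1,4,0) R0=(1,4,0)
Op 9: inc R2 by 4 -> R2=(1,4,4) value=9
Op 10: merge R1<->R0 -> R1=(1,4,0) R0=(1,4,0)
Op 11: inc R2 by 1 -> R2=(1,4,5) value=10

Answer: 1 4 5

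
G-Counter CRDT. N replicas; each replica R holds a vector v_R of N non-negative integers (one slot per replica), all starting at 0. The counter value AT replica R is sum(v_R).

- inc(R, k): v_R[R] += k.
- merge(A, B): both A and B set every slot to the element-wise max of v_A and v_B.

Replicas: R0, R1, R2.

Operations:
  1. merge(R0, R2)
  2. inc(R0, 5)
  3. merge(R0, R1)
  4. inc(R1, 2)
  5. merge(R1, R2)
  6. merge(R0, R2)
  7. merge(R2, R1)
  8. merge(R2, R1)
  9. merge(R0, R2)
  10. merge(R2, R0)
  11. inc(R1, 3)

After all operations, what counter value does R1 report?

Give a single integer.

Answer: 10

Derivation:
Op 1: merge R0<->R2 -> R0=(0,0,0) R2=(0,0,0)
Op 2: inc R0 by 5 -> R0=(5,0,0) value=5
Op 3: merge R0<->R1 -> R0=(5,0,0) R1=(5,0,0)
Op 4: inc R1 by 2 -> R1=(5,2,0) value=7
Op 5: merge R1<->R2 -> R1=(5,2,0) R2=(5,2,0)
Op 6: merge R0<->R2 -> R0=(5,2,0) R2=(5,2,0)
Op 7: merge R2<->R1 -> R2=(5,2,0) R1=(5,2,0)
Op 8: merge R2<->R1 -> R2=(5,2,0) R1=(5,2,0)
Op 9: merge R0<->R2 -> R0=(5,2,0) R2=(5,2,0)
Op 10: merge R2<->R0 -> R2=(5,2,0) R0=(5,2,0)
Op 11: inc R1 by 3 -> R1=(5,5,0) value=10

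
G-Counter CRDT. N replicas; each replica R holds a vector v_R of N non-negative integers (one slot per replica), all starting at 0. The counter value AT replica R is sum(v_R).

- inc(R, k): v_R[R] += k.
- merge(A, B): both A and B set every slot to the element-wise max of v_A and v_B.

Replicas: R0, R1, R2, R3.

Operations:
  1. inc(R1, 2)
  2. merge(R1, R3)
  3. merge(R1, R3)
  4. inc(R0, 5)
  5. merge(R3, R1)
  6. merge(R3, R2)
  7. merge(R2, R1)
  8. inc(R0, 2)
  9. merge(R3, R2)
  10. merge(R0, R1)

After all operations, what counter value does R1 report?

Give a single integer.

Answer: 9

Derivation:
Op 1: inc R1 by 2 -> R1=(0,2,0,0) value=2
Op 2: merge R1<->R3 -> R1=(0,2,0,0) R3=(0,2,0,0)
Op 3: merge R1<->R3 -> R1=(0,2,0,0) R3=(0,2,0,0)
Op 4: inc R0 by 5 -> R0=(5,0,0,0) value=5
Op 5: merge R3<->R1 -> R3=(0,2,0,0) R1=(0,2,0,0)
Op 6: merge R3<->R2 -> R3=(0,2,0,0) R2=(0,2,0,0)
Op 7: merge R2<->R1 -> R2=(0,2,0,0) R1=(0,2,0,0)
Op 8: inc R0 by 2 -> R0=(7,0,0,0) value=7
Op 9: merge R3<->R2 -> R3=(0,2,0,0) R2=(0,2,0,0)
Op 10: merge R0<->R1 -> R0=(7,2,0,0) R1=(7,2,0,0)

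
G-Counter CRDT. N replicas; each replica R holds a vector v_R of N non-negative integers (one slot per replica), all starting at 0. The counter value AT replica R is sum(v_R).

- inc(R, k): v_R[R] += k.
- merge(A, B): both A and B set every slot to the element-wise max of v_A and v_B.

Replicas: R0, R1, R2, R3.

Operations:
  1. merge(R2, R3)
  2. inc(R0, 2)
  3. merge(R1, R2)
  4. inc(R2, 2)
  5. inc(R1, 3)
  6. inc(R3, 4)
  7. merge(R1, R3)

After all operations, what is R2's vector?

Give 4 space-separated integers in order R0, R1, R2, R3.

Op 1: merge R2<->R3 -> R2=(0,0,0,0) R3=(0,0,0,0)
Op 2: inc R0 by 2 -> R0=(2,0,0,0) value=2
Op 3: merge R1<->R2 -> R1=(0,0,0,0) R2=(0,0,0,0)
Op 4: inc R2 by 2 -> R2=(0,0,2,0) value=2
Op 5: inc R1 by 3 -> R1=(0,3,0,0) value=3
Op 6: inc R3 by 4 -> R3=(0,0,0,4) value=4
Op 7: merge R1<->R3 -> R1=(0,3,0,4) R3=(0,3,0,4)

Answer: 0 0 2 0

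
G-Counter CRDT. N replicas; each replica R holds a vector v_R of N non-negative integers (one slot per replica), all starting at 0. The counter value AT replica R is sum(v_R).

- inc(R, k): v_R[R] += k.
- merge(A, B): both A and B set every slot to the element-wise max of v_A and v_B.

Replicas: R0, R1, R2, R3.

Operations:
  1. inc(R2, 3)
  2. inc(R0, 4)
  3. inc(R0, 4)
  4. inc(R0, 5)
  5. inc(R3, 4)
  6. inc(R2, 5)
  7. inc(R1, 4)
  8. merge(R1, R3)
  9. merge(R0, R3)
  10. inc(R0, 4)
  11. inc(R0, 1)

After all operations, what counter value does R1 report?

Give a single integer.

Op 1: inc R2 by 3 -> R2=(0,0,3,0) value=3
Op 2: inc R0 by 4 -> R0=(4,0,0,0) value=4
Op 3: inc R0 by 4 -> R0=(8,0,0,0) value=8
Op 4: inc R0 by 5 -> R0=(13,0,0,0) value=13
Op 5: inc R3 by 4 -> R3=(0,0,0,4) value=4
Op 6: inc R2 by 5 -> R2=(0,0,8,0) value=8
Op 7: inc R1 by 4 -> R1=(0,4,0,0) value=4
Op 8: merge R1<->R3 -> R1=(0,4,0,4) R3=(0,4,0,4)
Op 9: merge R0<->R3 -> R0=(13,4,0,4) R3=(13,4,0,4)
Op 10: inc R0 by 4 -> R0=(17,4,0,4) value=25
Op 11: inc R0 by 1 -> R0=(18,4,0,4) value=26

Answer: 8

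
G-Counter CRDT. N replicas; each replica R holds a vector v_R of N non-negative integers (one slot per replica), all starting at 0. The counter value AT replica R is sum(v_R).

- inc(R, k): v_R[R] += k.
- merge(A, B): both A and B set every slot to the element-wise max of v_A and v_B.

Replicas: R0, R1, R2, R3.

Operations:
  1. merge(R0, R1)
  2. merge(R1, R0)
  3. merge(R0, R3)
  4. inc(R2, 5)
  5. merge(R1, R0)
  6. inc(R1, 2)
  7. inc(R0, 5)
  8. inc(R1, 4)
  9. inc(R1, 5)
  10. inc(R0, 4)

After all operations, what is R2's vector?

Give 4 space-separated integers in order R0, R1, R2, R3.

Answer: 0 0 5 0

Derivation:
Op 1: merge R0<->R1 -> R0=(0,0,0,0) R1=(0,0,0,0)
Op 2: merge R1<->R0 -> R1=(0,0,0,0) R0=(0,0,0,0)
Op 3: merge R0<->R3 -> R0=(0,0,0,0) R3=(0,0,0,0)
Op 4: inc R2 by 5 -> R2=(0,0,5,0) value=5
Op 5: merge R1<->R0 -> R1=(0,0,0,0) R0=(0,0,0,0)
Op 6: inc R1 by 2 -> R1=(0,2,0,0) value=2
Op 7: inc R0 by 5 -> R0=(5,0,0,0) value=5
Op 8: inc R1 by 4 -> R1=(0,6,0,0) value=6
Op 9: inc R1 by 5 -> R1=(0,11,0,0) value=11
Op 10: inc R0 by 4 -> R0=(9,0,0,0) value=9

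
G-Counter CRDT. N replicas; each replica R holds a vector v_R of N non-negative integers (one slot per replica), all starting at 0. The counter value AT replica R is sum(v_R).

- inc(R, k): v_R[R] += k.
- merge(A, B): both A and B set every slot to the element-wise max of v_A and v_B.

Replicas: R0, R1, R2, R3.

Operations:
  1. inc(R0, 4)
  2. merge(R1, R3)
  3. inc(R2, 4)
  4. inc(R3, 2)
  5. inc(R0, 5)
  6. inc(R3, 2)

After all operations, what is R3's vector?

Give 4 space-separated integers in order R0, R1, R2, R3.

Answer: 0 0 0 4

Derivation:
Op 1: inc R0 by 4 -> R0=(4,0,0,0) value=4
Op 2: merge R1<->R3 -> R1=(0,0,0,0) R3=(0,0,0,0)
Op 3: inc R2 by 4 -> R2=(0,0,4,0) value=4
Op 4: inc R3 by 2 -> R3=(0,0,0,2) value=2
Op 5: inc R0 by 5 -> R0=(9,0,0,0) value=9
Op 6: inc R3 by 2 -> R3=(0,0,0,4) value=4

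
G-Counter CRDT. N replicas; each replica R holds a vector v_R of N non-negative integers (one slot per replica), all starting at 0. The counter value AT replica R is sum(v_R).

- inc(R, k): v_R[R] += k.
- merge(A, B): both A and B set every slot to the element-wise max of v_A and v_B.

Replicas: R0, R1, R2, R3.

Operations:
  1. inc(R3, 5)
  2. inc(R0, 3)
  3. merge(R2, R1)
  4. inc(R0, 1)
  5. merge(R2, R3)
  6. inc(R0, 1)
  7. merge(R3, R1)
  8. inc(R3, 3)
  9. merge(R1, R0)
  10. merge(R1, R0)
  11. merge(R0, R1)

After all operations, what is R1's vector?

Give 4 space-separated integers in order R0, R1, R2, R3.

Answer: 5 0 0 5

Derivation:
Op 1: inc R3 by 5 -> R3=(0,0,0,5) value=5
Op 2: inc R0 by 3 -> R0=(3,0,0,0) value=3
Op 3: merge R2<->R1 -> R2=(0,0,0,0) R1=(0,0,0,0)
Op 4: inc R0 by 1 -> R0=(4,0,0,0) value=4
Op 5: merge R2<->R3 -> R2=(0,0,0,5) R3=(0,0,0,5)
Op 6: inc R0 by 1 -> R0=(5,0,0,0) value=5
Op 7: merge R3<->R1 -> R3=(0,0,0,5) R1=(0,0,0,5)
Op 8: inc R3 by 3 -> R3=(0,0,0,8) value=8
Op 9: merge R1<->R0 -> R1=(5,0,0,5) R0=(5,0,0,5)
Op 10: merge R1<->R0 -> R1=(5,0,0,5) R0=(5,0,0,5)
Op 11: merge R0<->R1 -> R0=(5,0,0,5) R1=(5,0,0,5)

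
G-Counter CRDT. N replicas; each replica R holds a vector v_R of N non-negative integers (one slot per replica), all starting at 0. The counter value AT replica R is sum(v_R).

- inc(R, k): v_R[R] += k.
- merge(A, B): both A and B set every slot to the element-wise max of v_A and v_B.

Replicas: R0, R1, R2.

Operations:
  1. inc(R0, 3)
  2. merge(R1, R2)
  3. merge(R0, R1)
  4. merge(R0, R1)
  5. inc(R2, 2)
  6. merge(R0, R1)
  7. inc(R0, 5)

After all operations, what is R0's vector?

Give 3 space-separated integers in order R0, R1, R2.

Answer: 8 0 0

Derivation:
Op 1: inc R0 by 3 -> R0=(3,0,0) value=3
Op 2: merge R1<->R2 -> R1=(0,0,0) R2=(0,0,0)
Op 3: merge R0<->R1 -> R0=(3,0,0) R1=(3,0,0)
Op 4: merge R0<->R1 -> R0=(3,0,0) R1=(3,0,0)
Op 5: inc R2 by 2 -> R2=(0,0,2) value=2
Op 6: merge R0<->R1 -> R0=(3,0,0) R1=(3,0,0)
Op 7: inc R0 by 5 -> R0=(8,0,0) value=8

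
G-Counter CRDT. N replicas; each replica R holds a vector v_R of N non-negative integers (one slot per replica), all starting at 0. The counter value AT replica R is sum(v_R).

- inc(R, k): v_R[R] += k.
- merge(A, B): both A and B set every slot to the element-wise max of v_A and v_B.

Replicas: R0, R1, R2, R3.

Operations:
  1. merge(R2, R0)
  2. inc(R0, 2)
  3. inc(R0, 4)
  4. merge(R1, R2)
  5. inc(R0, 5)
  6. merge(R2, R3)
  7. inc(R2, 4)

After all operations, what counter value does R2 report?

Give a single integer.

Op 1: merge R2<->R0 -> R2=(0,0,0,0) R0=(0,0,0,0)
Op 2: inc R0 by 2 -> R0=(2,0,0,0) value=2
Op 3: inc R0 by 4 -> R0=(6,0,0,0) value=6
Op 4: merge R1<->R2 -> R1=(0,0,0,0) R2=(0,0,0,0)
Op 5: inc R0 by 5 -> R0=(11,0,0,0) value=11
Op 6: merge R2<->R3 -> R2=(0,0,0,0) R3=(0,0,0,0)
Op 7: inc R2 by 4 -> R2=(0,0,4,0) value=4

Answer: 4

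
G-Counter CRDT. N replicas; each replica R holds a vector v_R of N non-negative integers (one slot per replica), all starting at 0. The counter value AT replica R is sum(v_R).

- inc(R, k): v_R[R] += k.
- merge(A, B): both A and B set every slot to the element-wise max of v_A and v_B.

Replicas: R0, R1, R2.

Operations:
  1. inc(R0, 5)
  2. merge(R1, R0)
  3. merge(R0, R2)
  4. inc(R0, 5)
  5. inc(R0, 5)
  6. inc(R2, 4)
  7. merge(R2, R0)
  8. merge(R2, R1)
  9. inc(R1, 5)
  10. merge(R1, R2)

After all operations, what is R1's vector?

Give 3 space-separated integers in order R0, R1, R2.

Op 1: inc R0 by 5 -> R0=(5,0,0) value=5
Op 2: merge R1<->R0 -> R1=(5,0,0) R0=(5,0,0)
Op 3: merge R0<->R2 -> R0=(5,0,0) R2=(5,0,0)
Op 4: inc R0 by 5 -> R0=(10,0,0) value=10
Op 5: inc R0 by 5 -> R0=(15,0,0) value=15
Op 6: inc R2 by 4 -> R2=(5,0,4) value=9
Op 7: merge R2<->R0 -> R2=(15,0,4) R0=(15,0,4)
Op 8: merge R2<->R1 -> R2=(15,0,4) R1=(15,0,4)
Op 9: inc R1 by 5 -> R1=(15,5,4) value=24
Op 10: merge R1<->R2 -> R1=(15,5,4) R2=(15,5,4)

Answer: 15 5 4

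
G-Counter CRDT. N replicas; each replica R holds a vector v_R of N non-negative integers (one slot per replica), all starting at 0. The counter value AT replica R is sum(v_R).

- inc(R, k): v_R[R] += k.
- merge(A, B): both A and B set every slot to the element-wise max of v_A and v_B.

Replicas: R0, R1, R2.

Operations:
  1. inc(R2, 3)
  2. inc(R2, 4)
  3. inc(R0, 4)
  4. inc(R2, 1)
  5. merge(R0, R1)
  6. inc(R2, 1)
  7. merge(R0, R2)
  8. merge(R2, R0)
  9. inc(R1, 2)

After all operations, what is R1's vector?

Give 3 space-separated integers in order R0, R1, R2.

Op 1: inc R2 by 3 -> R2=(0,0,3) value=3
Op 2: inc R2 by 4 -> R2=(0,0,7) value=7
Op 3: inc R0 by 4 -> R0=(4,0,0) value=4
Op 4: inc R2 by 1 -> R2=(0,0,8) value=8
Op 5: merge R0<->R1 -> R0=(4,0,0) R1=(4,0,0)
Op 6: inc R2 by 1 -> R2=(0,0,9) value=9
Op 7: merge R0<->R2 -> R0=(4,0,9) R2=(4,0,9)
Op 8: merge R2<->R0 -> R2=(4,0,9) R0=(4,0,9)
Op 9: inc R1 by 2 -> R1=(4,2,0) value=6

Answer: 4 2 0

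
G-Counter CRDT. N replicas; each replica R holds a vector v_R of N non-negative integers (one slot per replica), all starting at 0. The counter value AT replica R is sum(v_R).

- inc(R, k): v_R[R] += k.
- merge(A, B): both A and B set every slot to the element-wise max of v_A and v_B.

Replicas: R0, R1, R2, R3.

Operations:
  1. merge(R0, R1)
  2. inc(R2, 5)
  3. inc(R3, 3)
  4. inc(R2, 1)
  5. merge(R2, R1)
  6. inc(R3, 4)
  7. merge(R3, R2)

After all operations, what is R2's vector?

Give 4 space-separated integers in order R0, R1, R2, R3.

Answer: 0 0 6 7

Derivation:
Op 1: merge R0<->R1 -> R0=(0,0,0,0) R1=(0,0,0,0)
Op 2: inc R2 by 5 -> R2=(0,0,5,0) value=5
Op 3: inc R3 by 3 -> R3=(0,0,0,3) value=3
Op 4: inc R2 by 1 -> R2=(0,0,6,0) value=6
Op 5: merge R2<->R1 -> R2=(0,0,6,0) R1=(0,0,6,0)
Op 6: inc R3 by 4 -> R3=(0,0,0,7) value=7
Op 7: merge R3<->R2 -> R3=(0,0,6,7) R2=(0,0,6,7)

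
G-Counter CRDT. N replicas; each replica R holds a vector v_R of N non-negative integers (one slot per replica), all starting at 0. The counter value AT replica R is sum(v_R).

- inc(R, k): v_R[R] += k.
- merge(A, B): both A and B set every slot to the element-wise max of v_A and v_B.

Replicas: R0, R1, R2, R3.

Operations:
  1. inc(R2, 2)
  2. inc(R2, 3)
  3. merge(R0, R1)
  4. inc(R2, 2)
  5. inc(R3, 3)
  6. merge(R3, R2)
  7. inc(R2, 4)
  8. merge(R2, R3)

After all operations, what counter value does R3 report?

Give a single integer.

Answer: 14

Derivation:
Op 1: inc R2 by 2 -> R2=(0,0,2,0) value=2
Op 2: inc R2 by 3 -> R2=(0,0,5,0) value=5
Op 3: merge R0<->R1 -> R0=(0,0,0,0) R1=(0,0,0,0)
Op 4: inc R2 by 2 -> R2=(0,0,7,0) value=7
Op 5: inc R3 by 3 -> R3=(0,0,0,3) value=3
Op 6: merge R3<->R2 -> R3=(0,0,7,3) R2=(0,0,7,3)
Op 7: inc R2 by 4 -> R2=(0,0,11,3) value=14
Op 8: merge R2<->R3 -> R2=(0,0,11,3) R3=(0,0,11,3)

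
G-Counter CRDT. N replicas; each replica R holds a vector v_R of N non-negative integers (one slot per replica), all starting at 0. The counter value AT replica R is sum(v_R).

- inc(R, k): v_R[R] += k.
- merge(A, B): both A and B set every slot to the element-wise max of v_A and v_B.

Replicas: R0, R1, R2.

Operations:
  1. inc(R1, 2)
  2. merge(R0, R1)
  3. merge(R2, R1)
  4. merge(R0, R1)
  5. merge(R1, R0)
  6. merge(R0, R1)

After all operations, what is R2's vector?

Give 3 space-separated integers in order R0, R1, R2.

Answer: 0 2 0

Derivation:
Op 1: inc R1 by 2 -> R1=(0,2,0) value=2
Op 2: merge R0<->R1 -> R0=(0,2,0) R1=(0,2,0)
Op 3: merge R2<->R1 -> R2=(0,2,0) R1=(0,2,0)
Op 4: merge R0<->R1 -> R0=(0,2,0) R1=(0,2,0)
Op 5: merge R1<->R0 -> R1=(0,2,0) R0=(0,2,0)
Op 6: merge R0<->R1 -> R0=(0,2,0) R1=(0,2,0)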